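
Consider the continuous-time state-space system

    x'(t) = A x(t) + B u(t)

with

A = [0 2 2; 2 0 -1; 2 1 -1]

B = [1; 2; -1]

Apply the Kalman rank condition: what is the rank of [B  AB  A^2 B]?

3

AB = [[2], [3], [5]]
A^2B = [[16], [-1], [2]]
Controllability matrix C = [B  AB  A^2B] = [[1, 2, 16], [2, 3, -1], [-1, 5, 2]]
det(C) = 1·(3·2 - (-1)·5) - 2·(2·2 - (-1)·(-1)) + 16·(2·5 - 3·(-1)) = 1·11 - 2·3 + 16·13 = 213 ≠ 0, so rank(C) = 3.
rank(C) = 3 = n, so the pair (A, B) is completely controllable.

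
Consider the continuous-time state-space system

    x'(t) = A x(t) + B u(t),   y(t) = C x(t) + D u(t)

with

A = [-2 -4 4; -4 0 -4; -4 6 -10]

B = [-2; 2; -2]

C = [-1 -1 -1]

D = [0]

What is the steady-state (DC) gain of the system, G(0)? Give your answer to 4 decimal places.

-4.0000

G(0) = C(-A)^{-1}B + D = -C A^{-1} B + D.
det A = -48, so A^{-1} = (1/-48)·adj(A) = [[-1/2, 1/3, -1/3], [1/2, -3/4, 1/2], [1/2, -7/12, 1/3]]
A^{-1} B = [7/3, -7/2, -17/6]^T
C A^{-1} B = 4
G(0) = D - C A^{-1} B = 0 - (4) = -4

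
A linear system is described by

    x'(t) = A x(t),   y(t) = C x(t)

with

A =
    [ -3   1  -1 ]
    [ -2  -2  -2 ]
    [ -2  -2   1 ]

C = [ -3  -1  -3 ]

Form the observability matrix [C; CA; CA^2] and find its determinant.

-1030

CA = [[17, 5, 2]]
CA^2 = [[-65, 3, -25]]
Observability matrix O = [C; CA; CA^2] = [[-3, -1, -3], [17, 5, 2], [-65, 3, -25]]
Expanding along the first row, det(O) = (-3)·(5·(-25) - 2·3) - (-1)·(17·(-25) - 2·(-65)) + (-3)·(17·3 - 5·(-65)) = (-3)·(-131) - (-1)·(-295) + (-3)·376 = -1030
Since det(O) ≠ 0, rank(O) = 3 and the system is completely observable.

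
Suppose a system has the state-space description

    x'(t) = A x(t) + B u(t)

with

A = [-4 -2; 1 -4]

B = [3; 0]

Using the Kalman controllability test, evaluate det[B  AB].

9

AB = [[-12], [3]]
Controllability matrix C = [B  AB] = [[3, -12], [0, 3]]
det(C) = 3·3 - (-12)·0 = 9 - 0 = 9
Since det(C) ≠ 0, rank(C) = 2 and the system is completely controllable.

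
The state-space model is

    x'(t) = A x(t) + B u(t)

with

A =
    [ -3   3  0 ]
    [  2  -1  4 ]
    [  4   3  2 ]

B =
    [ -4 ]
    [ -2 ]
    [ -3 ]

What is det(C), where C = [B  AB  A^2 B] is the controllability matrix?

3292

AB = [[6], [-18], [-28]]
A^2B = [[-72], [-82], [-86]]
Controllability matrix C = [B  AB  A^2B] = [[-4, 6, -72], [-2, -18, -82], [-3, -28, -86]]
Expanding along the first row, det(C) = (-4)·((-18)·(-86) - (-82)·(-28)) - 6·((-2)·(-86) - (-82)·(-3)) + (-72)·((-2)·(-28) - (-18)·(-3)) = (-4)·(-748) - 6·(-74) + (-72)·2 = 3292
Since det(C) ≠ 0, rank(C) = 3 and the system is completely controllable.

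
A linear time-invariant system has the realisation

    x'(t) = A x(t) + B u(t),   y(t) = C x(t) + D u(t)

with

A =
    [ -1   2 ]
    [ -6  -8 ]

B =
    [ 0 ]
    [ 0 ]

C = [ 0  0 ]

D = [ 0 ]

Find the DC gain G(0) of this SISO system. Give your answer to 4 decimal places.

G(0) = C(-A)^{-1}B + D = -C A^{-1} B + D.
det A = 20, so A^{-1} = (1/20)·adj(A) = [[-2/5, -1/10], [3/10, -1/20]]
A^{-1} B = [0, 0]^T
C A^{-1} B = 0
G(0) = D - C A^{-1} B = 0 - (0) = 0

0.0000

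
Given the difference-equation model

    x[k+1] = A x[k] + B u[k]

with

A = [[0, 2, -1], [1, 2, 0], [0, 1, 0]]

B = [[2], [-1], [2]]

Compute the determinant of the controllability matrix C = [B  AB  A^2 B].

AB = [[-4], [0], [-1]]
A^2B = [[1], [-4], [0]]
Controllability matrix C = [B  AB  A^2B] = [[2, -4, 1], [-1, 0, -4], [2, -1, 0]]
Expanding along the first row, det(C) = 2·(0·0 - (-4)·(-1)) - (-4)·((-1)·0 - (-4)·2) + 1·((-1)·(-1) - 0·2) = 2·(-4) - (-4)·8 + 1·1 = 25
Since det(C) ≠ 0, rank(C) = 3 and the system is completely controllable.

25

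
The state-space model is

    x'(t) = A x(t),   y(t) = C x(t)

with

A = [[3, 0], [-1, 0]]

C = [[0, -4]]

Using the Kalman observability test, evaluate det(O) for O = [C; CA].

CA = [[4, 0]]
Observability matrix O = [C; CA] = [[0, -4], [4, 0]]
det(O) = 0·0 - (-4)·4 = 0 - (-16) = 16
Since det(O) ≠ 0, rank(O) = 2 and the system is completely observable.

16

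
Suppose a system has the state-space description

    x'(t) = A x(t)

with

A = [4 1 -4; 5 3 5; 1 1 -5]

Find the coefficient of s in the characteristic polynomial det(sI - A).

-29

Expand det(sI - A) for the 3×3 matrix.
p(s) = s^3 - 2s^2 - 29s + 58.
(Check: constant term = det(-A) = (-1)^3 det A = 58; coefficient of s^2 = -tr A = -2.)
The coefficient of s is -29.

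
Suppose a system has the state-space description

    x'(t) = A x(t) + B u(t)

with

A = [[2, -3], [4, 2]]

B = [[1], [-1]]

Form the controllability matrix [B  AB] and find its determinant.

7

AB = [[5], [2]]
Controllability matrix C = [B  AB] = [[1, 5], [-1, 2]]
det(C) = 1·2 - 5·(-1) = 2 - (-5) = 7
Since det(C) ≠ 0, rank(C) = 2 and the system is completely controllable.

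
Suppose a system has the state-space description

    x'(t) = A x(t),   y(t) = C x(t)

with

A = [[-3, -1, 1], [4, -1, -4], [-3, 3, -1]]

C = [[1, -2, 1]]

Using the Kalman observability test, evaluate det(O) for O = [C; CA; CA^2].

CA = [[-14, 4, 8]]
CA^2 = [[34, 34, -38]]
Observability matrix O = [C; CA; CA^2] = [[1, -2, 1], [-14, 4, 8], [34, 34, -38]]
Expanding along the first row, det(O) = 1·(4·(-38) - 8·34) - (-2)·((-14)·(-38) - 8·34) + 1·((-14)·34 - 4·34) = 1·(-424) - (-2)·260 + 1·(-612) = -516
Since det(O) ≠ 0, rank(O) = 3 and the system is completely observable.

-516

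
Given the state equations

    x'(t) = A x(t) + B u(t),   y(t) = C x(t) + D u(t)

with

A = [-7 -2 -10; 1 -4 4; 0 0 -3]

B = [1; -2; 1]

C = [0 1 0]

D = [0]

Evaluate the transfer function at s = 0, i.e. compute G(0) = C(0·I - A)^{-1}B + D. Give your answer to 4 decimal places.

G(0) = C(-A)^{-1}B + D = -C A^{-1} B + D.
det A = -90, so A^{-1} = (1/-90)·adj(A) = [[-2/15, 1/15, 8/15], [-1/30, -7/30, -1/5], [0, 0, -1/3]]
A^{-1} B = [4/15, 7/30, -1/3]^T
C A^{-1} B = 7/30
G(0) = D - C A^{-1} B = 0 - (7/30) = -7/30 ≈ -0.2333

-0.2333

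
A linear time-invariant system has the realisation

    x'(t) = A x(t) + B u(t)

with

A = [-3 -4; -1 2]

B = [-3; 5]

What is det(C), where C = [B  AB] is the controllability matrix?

16

AB = [[-11], [13]]
Controllability matrix C = [B  AB] = [[-3, -11], [5, 13]]
det(C) = (-3)·13 - (-11)·5 = -39 - (-55) = 16
Since det(C) ≠ 0, rank(C) = 2 and the system is completely controllable.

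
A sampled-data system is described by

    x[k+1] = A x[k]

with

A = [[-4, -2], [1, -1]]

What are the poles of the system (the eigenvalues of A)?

-3, -2

det(zI - A) = z^2 - (tr A)z + det A, with tr A = (-4) + (-1) = -5 and det A = (-4)·(-1) - (-2)·1 = 4 - (-2) = 6.
So p(z) = det(zI - A) = z^2 + 5z + 6.
Factor z^2 + 5z + 6: two numbers with sum -5 and product 6 are -2 and -3, so z^2 + 5z + 6 = (z + 2)(z + 3).
Hence p(z) = (z + 2) (z + 3), with roots -3, -2.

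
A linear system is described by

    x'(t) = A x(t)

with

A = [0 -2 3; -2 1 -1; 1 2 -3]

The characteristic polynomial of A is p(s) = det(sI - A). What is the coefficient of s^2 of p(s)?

2

Expand det(sI - A) for the 3×3 matrix.
p(s) = s^3 + 2s^2 - 8s + 1.
(Check: constant term = det(-A) = (-1)^3 det A = 1; coefficient of s^2 = -tr A = 2.)
The coefficient of s^2 is 2.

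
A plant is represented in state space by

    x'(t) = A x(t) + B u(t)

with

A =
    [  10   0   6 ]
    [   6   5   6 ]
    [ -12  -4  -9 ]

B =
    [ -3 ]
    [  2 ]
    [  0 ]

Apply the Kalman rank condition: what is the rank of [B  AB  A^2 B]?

2

AB = [[-30], [-8], [28]]
A^2B = [[-132], [-52], [140]]
Controllability matrix C = [B  AB  A^2B] = [[-3, -30, -132], [2, -8, -52], [0, 28, 140]]
The rows r1, r2, r3 of C are linearly dependent: 2·r1 + 3·r2 + 3·r3 = 0 (check each entry), so rank(C) ≤ 2.
The 2×2 minor from rows 1, 2, columns 1, 2 is (-3)·(-8) - (-30)·2 = 24 - (-60) = 84 ≠ 0, so rank(C) = 2.
rank(C) = 2 < n = 3, so the pair (A, B) is not completely controllable.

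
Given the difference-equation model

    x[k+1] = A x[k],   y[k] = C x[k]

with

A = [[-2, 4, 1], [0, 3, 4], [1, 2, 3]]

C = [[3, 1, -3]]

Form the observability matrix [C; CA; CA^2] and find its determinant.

727

CA = [[-9, 9, -2]]
CA^2 = [[16, -13, 21]]
Observability matrix O = [C; CA; CA^2] = [[3, 1, -3], [-9, 9, -2], [16, -13, 21]]
Expanding along the first row, det(O) = 3·(9·21 - (-2)·(-13)) - 1·((-9)·21 - (-2)·16) + (-3)·((-9)·(-13) - 9·16) = 3·163 - 1·(-157) + (-3)·(-27) = 727
Since det(O) ≠ 0, rank(O) = 3 and the system is completely observable.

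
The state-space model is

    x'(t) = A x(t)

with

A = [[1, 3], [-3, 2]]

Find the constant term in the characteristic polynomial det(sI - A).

11

For a 2×2 matrix, det(sI - A) = s^2 - (tr A)s + det A.
tr A = 3, det A = 11.
So p(s) = s^2 - 3s + 11.
The constant term is 11.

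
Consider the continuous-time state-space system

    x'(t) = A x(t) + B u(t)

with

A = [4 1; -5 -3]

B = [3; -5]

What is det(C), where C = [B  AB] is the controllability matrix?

AB = [[7], [0]]
Controllability matrix C = [B  AB] = [[3, 7], [-5, 0]]
det(C) = 3·0 - 7·(-5) = 0 - (-35) = 35
Since det(C) ≠ 0, rank(C) = 2 and the system is completely controllable.

35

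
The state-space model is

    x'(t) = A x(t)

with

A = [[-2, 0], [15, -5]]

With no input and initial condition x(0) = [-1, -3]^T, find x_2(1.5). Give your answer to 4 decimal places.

-0.2478

det(sI - A) = s^2 - (tr A)s + det A, with tr A = (-2) + (-5) = -7 and det A = (-2)·(-5) - 0·15 = 10 - 0 = 10.
So p(s) = det(sI - A) = s^2 + 7s + 10.
Factor s^2 + 7s + 10: two numbers with sum -7 and product 10 are -2 and -5, so s^2 + 7s + 10 = (s + 2)(s + 5).
Hence p(s) = (s + 2) (s + 5), with roots -5, -2.
The eigenvalues -5, -2 are distinct and real, so A is diagonalisable and x(t) = e^{At} x(0) = V diag(e^{λ_i t}) V^{-1} x(0), where the columns of V are the eigenvectors.
λ = -5: A - (-5)I = [[3, 0], [15, 0]]. Row 1 gives 3·v1 + 0·v2 = 0, so take v_1 = [0, -1]^T.
λ = -2: A - (-2)I = [[0, 0], [15, -3]]. Row 2 gives 15·v1 + (-3)·v2 = 0, so take v_2 = [1, 5]^T.
V = [v_1 v_2] = [[0, 1], [-1, 5]] has det V = 1, so V^{-1} = adj(V)/det V = [[5, -1], [1, 0]].
Modal coordinates z(0) = V^{-1} x(0): 5·(-1) + (-1)·(-3) = -2; 1·(-1) + 0·(-3) = -1; so z(0) = [-2, -1]^T.
x_2(t) = Σ_i (v_i)_2 · z_i(0) · e^{λ_i t} (row 2 of V times the modal terms).
x_2(1.5) = (-1)·(-2)·e^{-5·1.5} + 5·(-1)·e^{-2·1.5} = 2·0.000553 + (-5)·0.049787 = -0.2478.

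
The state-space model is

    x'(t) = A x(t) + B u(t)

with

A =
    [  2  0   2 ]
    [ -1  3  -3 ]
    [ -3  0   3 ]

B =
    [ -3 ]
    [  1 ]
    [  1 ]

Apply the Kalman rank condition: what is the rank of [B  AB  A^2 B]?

AB = [[-4], [3], [12]]
A^2B = [[16], [-23], [48]]
Controllability matrix C = [B  AB  A^2B] = [[-3, -4, 16], [1, 3, -23], [1, 12, 48]]
det(C) = (-3)·(3·48 - (-23)·12) - (-4)·(1·48 - (-23)·1) + 16·(1·12 - 3·1) = (-3)·420 - (-4)·71 + 16·9 = -832 ≠ 0, so rank(C) = 3.
rank(C) = 3 = n, so the pair (A, B) is completely controllable.

3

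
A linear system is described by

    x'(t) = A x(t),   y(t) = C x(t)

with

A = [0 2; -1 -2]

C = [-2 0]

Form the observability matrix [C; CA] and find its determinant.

CA = [[0, -4]]
Observability matrix O = [C; CA] = [[-2, 0], [0, -4]]
det(O) = (-2)·(-4) - 0·0 = 8 - 0 = 8
Since det(O) ≠ 0, rank(O) = 2 and the system is completely observable.

8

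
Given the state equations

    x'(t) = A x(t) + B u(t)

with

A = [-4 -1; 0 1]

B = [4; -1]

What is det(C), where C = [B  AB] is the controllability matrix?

AB = [[-15], [-1]]
Controllability matrix C = [B  AB] = [[4, -15], [-1, -1]]
det(C) = 4·(-1) - (-15)·(-1) = -4 - 15 = -19
Since det(C) ≠ 0, rank(C) = 2 and the system is completely controllable.

-19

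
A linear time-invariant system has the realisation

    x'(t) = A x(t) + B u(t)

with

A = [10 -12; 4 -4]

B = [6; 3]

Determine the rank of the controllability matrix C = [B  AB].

AB = [[24], [12]]
Controllability matrix C = [B  AB] = [[6, 24], [3, 12]]
Every column of C is a scalar multiple of column 1 = [6, 3] (multipliers 1, 4), so the columns span a one-dimensional space.
C ≠ 0, hence rank(C) = 1.
rank(C) = 1 < n = 2, so the pair (A, B) is not completely controllable.

1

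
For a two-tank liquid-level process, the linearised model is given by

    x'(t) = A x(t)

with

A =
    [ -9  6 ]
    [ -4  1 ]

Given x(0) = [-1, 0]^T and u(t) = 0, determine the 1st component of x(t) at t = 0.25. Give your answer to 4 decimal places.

det(sI - A) = s^2 - (tr A)s + det A, with tr A = (-9) + 1 = -8 and det A = (-9)·1 - 6·(-4) = -9 - (-24) = 15.
So p(s) = det(sI - A) = s^2 + 8s + 15.
Factor s^2 + 8s + 15: two numbers with sum -8 and product 15 are -3 and -5, so s^2 + 8s + 15 = (s + 3)(s + 5).
Hence p(s) = (s + 3) (s + 5), with roots -5, -3.
The eigenvalues -5, -3 are distinct and real, so A is diagonalisable and x(t) = e^{At} x(0) = V diag(e^{λ_i t}) V^{-1} x(0), where the columns of V are the eigenvectors.
λ = -5: A - (-5)I = [[-4, 6], [-4, 6]]. Row 1 gives (-4)·v1 + 6·v2 = 0, so take v_1 = [-3, -2]^T.
λ = -3: A - (-3)I = [[-6, 6], [-4, 4]]. Row 1 gives (-6)·v1 + 6·v2 = 0, so take v_2 = [1, 1]^T.
V = [v_1 v_2] = [[-3, 1], [-2, 1]] has det V = -1, so V^{-1} = adj(V)/det V = [[-1, 1], [-2, 3]].
Modal coordinates z(0) = V^{-1} x(0): (-1)·(-1) + 1·0 = 1; (-2)·(-1) + 3·0 = 2; so z(0) = [1, 2]^T.
x_1(t) = Σ_i (v_i)_1 · z_i(0) · e^{λ_i t} (row 1 of V times the modal terms).
x_1(0.25) = (-3)·1·e^{-5·0.25} + 1·2·e^{-3·0.25} = (-3)·0.286505 + 2·0.472367 = 0.0852.

0.0852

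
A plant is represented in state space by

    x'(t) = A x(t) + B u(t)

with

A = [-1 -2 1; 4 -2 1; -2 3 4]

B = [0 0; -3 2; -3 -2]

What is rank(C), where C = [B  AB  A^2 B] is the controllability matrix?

AB = [[3, -6], [3, -6], [-21, -2]]
A^2B = [[-30, 16], [-15, -14], [-81, -14]]
Controllability matrix C = [B  AB  A^2B] = [[0, 0, 3, -6, -30, 16], [-3, 2, 3, -6, -15, -14], [-3, -2, -21, -2, -81, -14]]
Take the 3×3 submatrix of C formed by columns 1, 2, 3: [[0, 0, 3], [-3, 2, 3], [-3, -2, -21]]. Its determinant is 0·(2·(-21) - 3·(-2)) - 0·((-3)·(-21) - 3·(-3)) + 3·((-3)·(-2) - 2·(-3)) = 0·(-36) - 0·72 + 3·12 = 36 ≠ 0.
So rank(C) ≥ 3; since C has 3 rows, rank(C) = 3.
rank(C) = 3 = n, so the pair (A, B) is completely controllable.

3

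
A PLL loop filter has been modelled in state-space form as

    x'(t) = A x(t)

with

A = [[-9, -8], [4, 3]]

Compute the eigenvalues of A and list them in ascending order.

det(sI - A) = s^2 - (tr A)s + det A, with tr A = (-9) + 3 = -6 and det A = (-9)·3 - (-8)·4 = -27 - (-32) = 5.
So p(s) = det(sI - A) = s^2 + 6s + 5.
Factor s^2 + 6s + 5: two numbers with sum -6 and product 5 are -1 and -5, so s^2 + 6s + 5 = (s + 1)(s + 5).
Hence p(s) = (s + 1) (s + 5), with roots -5, -1.
All eigenvalues have negative real part, so the system is asymptotically stable.

-5, -1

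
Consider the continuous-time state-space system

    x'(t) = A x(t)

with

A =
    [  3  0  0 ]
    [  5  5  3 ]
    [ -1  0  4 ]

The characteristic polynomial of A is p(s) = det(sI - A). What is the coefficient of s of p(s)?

47

Expand det(sI - A) for the 3×3 matrix.
p(s) = s^3 - 12s^2 + 47s - 60.
(Check: constant term = det(-A) = (-1)^3 det A = -60; coefficient of s^2 = -tr A = -12.)
The coefficient of s is 47.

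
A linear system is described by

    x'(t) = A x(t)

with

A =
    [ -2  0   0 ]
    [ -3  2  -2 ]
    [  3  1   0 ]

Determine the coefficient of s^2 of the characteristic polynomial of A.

Expand det(sI - A) for the 3×3 matrix.
p(s) = s^3 - 2s + 4.
(Check: constant term = det(-A) = (-1)^3 det A = 4; coefficient of s^2 = -tr A = 0.)
The coefficient of s^2 is 0.

0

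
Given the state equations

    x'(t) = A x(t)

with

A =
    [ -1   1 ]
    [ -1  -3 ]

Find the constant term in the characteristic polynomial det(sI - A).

For a 2×2 matrix, det(sI - A) = s^2 - (tr A)s + det A.
tr A = -4, det A = 4.
So p(s) = s^2 + 4s + 4.
The constant term is 4.

4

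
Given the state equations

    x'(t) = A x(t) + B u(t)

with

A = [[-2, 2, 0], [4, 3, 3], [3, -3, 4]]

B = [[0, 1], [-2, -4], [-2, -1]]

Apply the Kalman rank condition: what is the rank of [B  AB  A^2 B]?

3

AB = [[-4, -10], [-12, -11], [-2, 11]]
A^2B = [[-16, -2], [-58, -40], [16, 47]]
Controllability matrix C = [B  AB  A^2B] = [[0, 1, -4, -10, -16, -2], [-2, -4, -12, -11, -58, -40], [-2, -1, -2, 11, 16, 47]]
Take the 3×3 submatrix of C formed by columns 1, 2, 3: [[0, 1, -4], [-2, -4, -12], [-2, -1, -2]]. Its determinant is 0·((-4)·(-2) - (-12)·(-1)) - 1·((-2)·(-2) - (-12)·(-2)) + (-4)·((-2)·(-1) - (-4)·(-2)) = 0·(-4) - 1·(-20) + (-4)·(-6) = 44 ≠ 0.
So rank(C) ≥ 3; since C has 3 rows, rank(C) = 3.
rank(C) = 3 = n, so the pair (A, B) is completely controllable.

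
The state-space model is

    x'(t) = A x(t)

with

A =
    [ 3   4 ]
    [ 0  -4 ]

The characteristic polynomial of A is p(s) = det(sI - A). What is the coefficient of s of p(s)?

For a 2×2 matrix, det(sI - A) = s^2 - (tr A)s + det A.
tr A = -1, det A = -12.
So p(s) = s^2 + s - 12.
The coefficient of s is 1.

1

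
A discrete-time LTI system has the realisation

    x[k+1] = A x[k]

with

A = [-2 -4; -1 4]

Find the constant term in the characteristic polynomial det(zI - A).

For a 2×2 matrix, det(zI - A) = z^2 - (tr A)z + det A.
tr A = 2, det A = -12.
So p(z) = z^2 - 2z - 12.
The constant term is -12.

-12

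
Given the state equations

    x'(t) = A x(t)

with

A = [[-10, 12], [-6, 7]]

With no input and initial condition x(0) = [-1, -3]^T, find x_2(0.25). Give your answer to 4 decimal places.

-5.4373

det(sI - A) = s^2 - (tr A)s + det A, with tr A = (-10) + 7 = -3 and det A = (-10)·7 - 12·(-6) = -70 - (-72) = 2.
So p(s) = det(sI - A) = s^2 + 3s + 2.
Factor s^2 + 3s + 2: two numbers with sum -3 and product 2 are -1 and -2, so s^2 + 3s + 2 = (s + 1)(s + 2).
Hence p(s) = (s + 1) (s + 2), with roots -2, -1.
The eigenvalues -2, -1 are distinct and real, so A is diagonalisable and x(t) = e^{At} x(0) = V diag(e^{λ_i t}) V^{-1} x(0), where the columns of V are the eigenvectors.
λ = -2: A - (-2)I = [[-8, 12], [-6, 9]]. Row 1 gives (-8)·v1 + 12·v2 = 0, so take v_1 = [3, 2]^T.
λ = -1: A - (-1)I = [[-9, 12], [-6, 8]]. Row 1 gives (-9)·v1 + 12·v2 = 0, so take v_2 = [4, 3]^T.
V = [v_1 v_2] = [[3, 4], [2, 3]] has det V = 1, so V^{-1} = adj(V)/det V = [[3, -4], [-2, 3]].
Modal coordinates z(0) = V^{-1} x(0): 3·(-1) + (-4)·(-3) = 9; (-2)·(-1) + 3·(-3) = -7; so z(0) = [9, -7]^T.
x_2(t) = Σ_i (v_i)_2 · z_i(0) · e^{λ_i t} (row 2 of V times the modal terms).
x_2(0.25) = 2·9·e^{-2·0.25} + 3·(-7)·e^{-1·0.25} = 18·0.606531 + (-21)·0.778801 = -5.4373.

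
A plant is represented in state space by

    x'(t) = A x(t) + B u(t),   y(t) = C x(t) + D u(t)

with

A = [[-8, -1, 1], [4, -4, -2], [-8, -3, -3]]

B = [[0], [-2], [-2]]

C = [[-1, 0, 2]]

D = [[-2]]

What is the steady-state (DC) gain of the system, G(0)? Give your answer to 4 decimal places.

-2.6667

G(0) = C(-A)^{-1}B + D = -C A^{-1} B + D.
det A = -120, so A^{-1} = (1/-120)·adj(A) = [[-1/20, 1/20, -1/20], [-7/30, -4/15, 1/10], [11/30, 2/15, -3/10]]
A^{-1} B = [0, 1/3, 1/3]^T
C A^{-1} B = 2/3
G(0) = D - C A^{-1} B = -2 - (2/3) = -8/3 ≈ -2.6667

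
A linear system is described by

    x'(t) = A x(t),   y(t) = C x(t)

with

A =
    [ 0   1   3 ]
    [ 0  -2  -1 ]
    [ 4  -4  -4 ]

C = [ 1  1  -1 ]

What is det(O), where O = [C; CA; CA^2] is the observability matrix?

CA = [[-4, 3, 6]]
CA^2 = [[24, -34, -39]]
Observability matrix O = [C; CA; CA^2] = [[1, 1, -1], [-4, 3, 6], [24, -34, -39]]
Expanding along the first row, det(O) = 1·(3·(-39) - 6·(-34)) - 1·((-4)·(-39) - 6·24) + (-1)·((-4)·(-34) - 3·24) = 1·87 - 1·12 + (-1)·64 = 11
Since det(O) ≠ 0, rank(O) = 3 and the system is completely observable.

11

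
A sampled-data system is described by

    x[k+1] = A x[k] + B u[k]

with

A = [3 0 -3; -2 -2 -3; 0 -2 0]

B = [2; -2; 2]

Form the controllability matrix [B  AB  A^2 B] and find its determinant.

AB = [[0], [-6], [4]]
A^2B = [[-12], [0], [12]]
Controllability matrix C = [B  AB  A^2B] = [[2, 0, -12], [-2, -6, 0], [2, 4, 12]]
Expanding along the first row, det(C) = 2·((-6)·12 - 0·4) - 0·((-2)·12 - 0·2) + (-12)·((-2)·4 - (-6)·2) = 2·(-72) - 0·(-24) + (-12)·4 = -192
Since det(C) ≠ 0, rank(C) = 3 and the system is completely controllable.

-192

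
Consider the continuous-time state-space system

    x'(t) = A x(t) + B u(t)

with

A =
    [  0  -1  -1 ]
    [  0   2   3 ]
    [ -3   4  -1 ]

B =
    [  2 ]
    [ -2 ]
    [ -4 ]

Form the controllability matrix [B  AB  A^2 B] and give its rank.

3

AB = [[6], [-16], [-10]]
A^2B = [[26], [-62], [-72]]
Controllability matrix C = [B  AB  A^2B] = [[2, 6, 26], [-2, -16, -62], [-4, -10, -72]]
det(C) = 2·((-16)·(-72) - (-62)·(-10)) - 6·((-2)·(-72) - (-62)·(-4)) + 26·((-2)·(-10) - (-16)·(-4)) = 2·532 - 6·(-104) + 26·(-44) = 544 ≠ 0, so rank(C) = 3.
rank(C) = 3 = n, so the pair (A, B) is completely controllable.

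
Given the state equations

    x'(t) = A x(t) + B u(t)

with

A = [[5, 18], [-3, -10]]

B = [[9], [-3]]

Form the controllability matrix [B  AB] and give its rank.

AB = [[-9], [3]]
Controllability matrix C = [B  AB] = [[9, -9], [-3, 3]]
Every column of C is a scalar multiple of column 1 = [9, -3] (multipliers 1, -1), so the columns span a one-dimensional space.
C ≠ 0, hence rank(C) = 1.
rank(C) = 1 < n = 2, so the pair (A, B) is not completely controllable.

1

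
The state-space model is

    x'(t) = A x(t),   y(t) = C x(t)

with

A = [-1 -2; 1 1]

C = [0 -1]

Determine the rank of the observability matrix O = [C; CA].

CA = [[-1, -1]]
Observability matrix O = [C; CA] = [[0, -1], [-1, -1]]
det(O) = 0·(-1) - (-1)·(-1) = 0 - 1 = -1 ≠ 0, so rank(O) = 2.
rank(O) = 2 = n, so the pair (A, C) is completely observable.

2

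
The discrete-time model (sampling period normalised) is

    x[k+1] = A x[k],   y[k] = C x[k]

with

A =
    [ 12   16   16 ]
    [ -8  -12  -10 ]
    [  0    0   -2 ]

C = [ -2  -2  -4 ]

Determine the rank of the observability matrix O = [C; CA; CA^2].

CA = [[-8, -8, -4]]
CA^2 = [[-32, -32, -40]]
Observability matrix O = [C; CA; CA^2] = [[-2, -2, -4], [-8, -8, -4], [-32, -32, -40]]
The columns c1, c2, c3 of O are linearly dependent: -c1 + c2 = 0 (check each entry), so rank(O) ≤ 2.
The 2×2 minor from rows 1, 2, columns 1, 3 is (-2)·(-4) - (-4)·(-8) = 8 - 32 = -24 ≠ 0, so rank(O) = 2.
rank(O) = 2 < n = 3, so the pair (A, C) is not completely observable.

2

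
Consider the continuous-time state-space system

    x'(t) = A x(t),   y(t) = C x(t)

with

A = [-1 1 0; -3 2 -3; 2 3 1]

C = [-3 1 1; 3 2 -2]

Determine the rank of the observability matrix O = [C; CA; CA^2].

3

CA = [[2, 2, -2], [-13, 1, -8]]
CA^2 = [[-12, 0, -8], [-6, -35, -11]]
Observability matrix O = [C; CA; CA^2] = [[-3, 1, 1], [3, 2, -2], [2, 2, -2], [-13, 1, -8], [-12, 0, -8], [-6, -35, -11]]
Take the 3×3 submatrix of O formed by rows 1, 2, 3: [[-3, 1, 1], [3, 2, -2], [2, 2, -2]]. Its determinant is (-3)·(2·(-2) - (-2)·2) - 1·(3·(-2) - (-2)·2) + 1·(3·2 - 2·2) = (-3)·0 - 1·(-2) + 1·2 = 4 ≠ 0.
So rank(O) ≥ 3; since O has 3 columns, rank(O) = 3.
rank(O) = 3 = n, so the pair (A, C) is completely observable.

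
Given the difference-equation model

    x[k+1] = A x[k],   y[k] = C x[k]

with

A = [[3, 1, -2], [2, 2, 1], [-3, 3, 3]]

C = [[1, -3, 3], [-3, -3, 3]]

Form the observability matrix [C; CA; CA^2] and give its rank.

CA = [[-12, 4, 4], [-24, 0, 12]]
CA^2 = [[-40, 8, 40], [-108, 12, 84]]
Observability matrix O = [C; CA; CA^2] = [[1, -3, 3], [-3, -3, 3], [-12, 4, 4], [-24, 0, 12], [-40, 8, 40], [-108, 12, 84]]
Take the 3×3 submatrix of O formed by rows 1, 2, 3: [[1, -3, 3], [-3, -3, 3], [-12, 4, 4]]. Its determinant is 1·((-3)·4 - 3·4) - (-3)·((-3)·4 - 3·(-12)) + 3·((-3)·4 - (-3)·(-12)) = 1·(-24) - (-3)·24 + 3·(-48) = -96 ≠ 0.
So rank(O) ≥ 3; since O has 3 columns, rank(O) = 3.
rank(O) = 3 = n, so the pair (A, C) is completely observable.

3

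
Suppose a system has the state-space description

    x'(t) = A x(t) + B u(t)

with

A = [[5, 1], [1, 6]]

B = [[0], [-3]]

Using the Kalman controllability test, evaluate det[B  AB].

AB = [[-3], [-18]]
Controllability matrix C = [B  AB] = [[0, -3], [-3, -18]]
det(C) = 0·(-18) - (-3)·(-3) = 0 - 9 = -9
Since det(C) ≠ 0, rank(C) = 2 and the system is completely controllable.

-9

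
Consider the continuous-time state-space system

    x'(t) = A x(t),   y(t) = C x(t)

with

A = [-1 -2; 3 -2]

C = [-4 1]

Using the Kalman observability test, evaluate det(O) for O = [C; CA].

CA = [[7, 6]]
Observability matrix O = [C; CA] = [[-4, 1], [7, 6]]
det(O) = (-4)·6 - 1·7 = -24 - 7 = -31
Since det(O) ≠ 0, rank(O) = 2 and the system is completely observable.

-31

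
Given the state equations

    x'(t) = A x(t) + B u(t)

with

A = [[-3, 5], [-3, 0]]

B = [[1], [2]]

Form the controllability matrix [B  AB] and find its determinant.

-17

AB = [[7], [-3]]
Controllability matrix C = [B  AB] = [[1, 7], [2, -3]]
det(C) = 1·(-3) - 7·2 = -3 - 14 = -17
Since det(C) ≠ 0, rank(C) = 2 and the system is completely controllable.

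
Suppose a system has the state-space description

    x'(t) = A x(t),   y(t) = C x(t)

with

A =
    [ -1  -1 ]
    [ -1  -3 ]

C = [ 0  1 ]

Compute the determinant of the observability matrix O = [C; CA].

1

CA = [[-1, -3]]
Observability matrix O = [C; CA] = [[0, 1], [-1, -3]]
det(O) = 0·(-3) - 1·(-1) = 0 - (-1) = 1
Since det(O) ≠ 0, rank(O) = 2 and the system is completely observable.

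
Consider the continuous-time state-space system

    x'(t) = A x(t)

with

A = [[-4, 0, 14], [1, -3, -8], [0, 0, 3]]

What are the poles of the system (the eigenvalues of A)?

det(sI - A) = s^3 - (tr A)s^2 + (M11 + M22 + M33)s - det A, where Mii is the 2×2 principal minor of A obtained by deleting row i and column i.
tr A = (-4) + (-3) + 3 = -4; M11 = (-3)·3 - (-8)·0 = -9 - 0 = -9; M22 = (-4)·3 - 14·0 = -12 - 0 = -12; M33 = (-4)·(-3) - 0·1 = 12 - 0 = 12; sum of minors = -9.
det A = (-4)·((-3)·3 - (-8)·0) - 0·(1·3 - (-8)·0) + 14·(1·0 - (-3)·0) = (-4)·(-9) - 0·3 + 14·0 = 36.
So p(s) = det(sI - A) = s^3 + 4s^2 - 9s - 36.
Rational-root test: any integer root divides -36. Testing small divisors, s = -3 works: p(-3) = -27 + 36 + 27 + (-36) = 0, so (s + 3) is a factor.
Dividing, p(s) = (s + 3)(s^2 + s - 12).
Factor s^2 + s - 12: two numbers with sum -1 and product -12 are 3 and -4, so s^2 + s - 12 = (s - 3)(s + 4).
Hence p(s) = (s - 3) (s + 3) (s + 4), with roots -4, -3, 3.
At least one eigenvalue has non-negative real part, so the system is not asymptotically stable.

-4, -3, 3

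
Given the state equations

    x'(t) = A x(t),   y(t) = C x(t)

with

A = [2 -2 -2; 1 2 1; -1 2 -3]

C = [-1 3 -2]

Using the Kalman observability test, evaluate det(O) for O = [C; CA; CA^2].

CA = [[3, 4, 11]]
CA^2 = [[-1, 24, -35]]
Observability matrix O = [C; CA; CA^2] = [[-1, 3, -2], [3, 4, 11], [-1, 24, -35]]
Expanding along the first row, det(O) = (-1)·(4·(-35) - 11·24) - 3·(3·(-35) - 11·(-1)) + (-2)·(3·24 - 4·(-1)) = (-1)·(-404) - 3·(-94) + (-2)·76 = 534
Since det(O) ≠ 0, rank(O) = 3 and the system is completely observable.

534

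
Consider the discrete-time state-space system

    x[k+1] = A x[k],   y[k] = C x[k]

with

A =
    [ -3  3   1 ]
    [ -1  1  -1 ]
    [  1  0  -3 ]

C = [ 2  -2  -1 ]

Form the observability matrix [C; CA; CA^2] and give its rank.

CA = [[-5, 4, 7]]
CA^2 = [[18, -11, -30]]
Observability matrix O = [C; CA; CA^2] = [[2, -2, -1], [-5, 4, 7], [18, -11, -30]]
det(O) = 2·(4·(-30) - 7·(-11)) - (-2)·((-5)·(-30) - 7·18) + (-1)·((-5)·(-11) - 4·18) = 2·(-43) - (-2)·24 + (-1)·(-17) = -21 ≠ 0, so rank(O) = 3.
rank(O) = 3 = n, so the pair (A, C) is completely observable.

3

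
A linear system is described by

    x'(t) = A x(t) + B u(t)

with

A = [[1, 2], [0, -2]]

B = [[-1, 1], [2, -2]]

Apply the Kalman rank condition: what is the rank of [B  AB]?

2

AB = [[3, -3], [-4, 4]]
Controllability matrix C = [B  AB] = [[-1, 1, 3, -3], [2, -2, -4, 4]]
Take the 2×2 submatrix of C formed by columns 1, 3: [[-1, 3], [2, -4]]. Its determinant is (-1)·(-4) - 3·2 = 4 - 6 = -2 ≠ 0.
So rank(C) ≥ 2; since C has 2 rows, rank(C) = 2.
rank(C) = 2 = n, so the pair (A, B) is completely controllable.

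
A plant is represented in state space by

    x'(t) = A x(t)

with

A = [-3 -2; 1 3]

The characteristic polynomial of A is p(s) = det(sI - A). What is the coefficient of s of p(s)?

For a 2×2 matrix, det(sI - A) = s^2 - (tr A)s + det A.
tr A = 0, det A = -7.
So p(s) = s^2 - 7.
The coefficient of s is 0.

0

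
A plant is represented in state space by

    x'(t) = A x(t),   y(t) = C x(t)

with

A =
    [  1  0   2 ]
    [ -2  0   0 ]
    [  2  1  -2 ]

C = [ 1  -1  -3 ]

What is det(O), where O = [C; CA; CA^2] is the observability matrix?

CA = [[-3, -3, 8]]
CA^2 = [[19, 8, -22]]
Observability matrix O = [C; CA; CA^2] = [[1, -1, -3], [-3, -3, 8], [19, 8, -22]]
Expanding along the first row, det(O) = 1·((-3)·(-22) - 8·8) - (-1)·((-3)·(-22) - 8·19) + (-3)·((-3)·8 - (-3)·19) = 1·2 - (-1)·(-86) + (-3)·33 = -183
Since det(O) ≠ 0, rank(O) = 3 and the system is completely observable.

-183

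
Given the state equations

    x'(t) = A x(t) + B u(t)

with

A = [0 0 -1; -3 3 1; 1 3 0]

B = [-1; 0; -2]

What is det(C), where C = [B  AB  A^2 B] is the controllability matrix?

17

AB = [[2], [1], [-1]]
A^2B = [[1], [-4], [5]]
Controllability matrix C = [B  AB  A^2B] = [[-1, 2, 1], [0, 1, -4], [-2, -1, 5]]
Expanding along the first row, det(C) = (-1)·(1·5 - (-4)·(-1)) - 2·(0·5 - (-4)·(-2)) + 1·(0·(-1) - 1·(-2)) = (-1)·1 - 2·(-8) + 1·2 = 17
Since det(C) ≠ 0, rank(C) = 3 and the system is completely controllable.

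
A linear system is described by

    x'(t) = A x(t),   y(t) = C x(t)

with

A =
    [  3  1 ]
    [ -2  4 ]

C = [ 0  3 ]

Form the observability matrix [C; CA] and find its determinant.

18

CA = [[-6, 12]]
Observability matrix O = [C; CA] = [[0, 3], [-6, 12]]
det(O) = 0·12 - 3·(-6) = 0 - (-18) = 18
Since det(O) ≠ 0, rank(O) = 2 and the system is completely observable.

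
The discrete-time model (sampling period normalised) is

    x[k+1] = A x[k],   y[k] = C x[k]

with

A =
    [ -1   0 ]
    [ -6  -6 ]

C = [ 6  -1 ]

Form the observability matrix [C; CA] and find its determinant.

CA = [[0, 6]]
Observability matrix O = [C; CA] = [[6, -1], [0, 6]]
det(O) = 6·6 - (-1)·0 = 36 - 0 = 36
Since det(O) ≠ 0, rank(O) = 2 and the system is completely observable.

36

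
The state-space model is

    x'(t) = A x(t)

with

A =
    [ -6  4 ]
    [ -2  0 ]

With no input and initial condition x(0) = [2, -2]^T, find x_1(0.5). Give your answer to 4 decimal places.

-1.1246

det(sI - A) = s^2 - (tr A)s + det A, with tr A = (-6) + 0 = -6 and det A = (-6)·0 - 4·(-2) = 0 - (-8) = 8.
So p(s) = det(sI - A) = s^2 + 6s + 8.
Factor s^2 + 6s + 8: two numbers with sum -6 and product 8 are -2 and -4, so s^2 + 6s + 8 = (s + 2)(s + 4).
Hence p(s) = (s + 2) (s + 4), with roots -4, -2.
The eigenvalues -4, -2 are distinct and real, so A is diagonalisable and x(t) = e^{At} x(0) = V diag(e^{λ_i t}) V^{-1} x(0), where the columns of V are the eigenvectors.
λ = -4: A - (-4)I = [[-2, 4], [-2, 4]]. Row 1 gives (-2)·v1 + 4·v2 = 0, so take v_1 = [2, 1]^T.
λ = -2: A - (-2)I = [[-4, 4], [-2, 2]]. Row 1 gives (-4)·v1 + 4·v2 = 0, so take v_2 = [1, 1]^T.
V = [v_1 v_2] = [[2, 1], [1, 1]] has det V = 1, so V^{-1} = adj(V)/det V = [[1, -1], [-1, 2]].
Modal coordinates z(0) = V^{-1} x(0): 1·2 + (-1)·(-2) = 4; (-1)·2 + 2·(-2) = -6; so z(0) = [4, -6]^T.
x_1(t) = Σ_i (v_i)_1 · z_i(0) · e^{λ_i t} (row 1 of V times the modal terms).
x_1(0.5) = 2·4·e^{-4·0.5} + 1·(-6)·e^{-2·0.5} = 8·0.135335 + (-6)·0.367879 = -1.1246.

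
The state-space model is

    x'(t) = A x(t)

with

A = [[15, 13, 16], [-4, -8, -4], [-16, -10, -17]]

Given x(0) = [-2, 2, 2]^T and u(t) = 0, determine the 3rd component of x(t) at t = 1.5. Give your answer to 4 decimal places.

-1.3112

det(sI - A) = s^3 - (tr A)s^2 + (M11 + M22 + M33)s - det A, where Mii is the 2×2 principal minor of A obtained by deleting row i and column i.
tr A = 15 + (-8) + (-17) = -10; M11 = (-8)·(-17) - (-4)·(-10) = 136 - 40 = 96; M22 = 15·(-17) - 16·(-16) = -255 - (-256) = 1; M33 = 15·(-8) - 13·(-4) = -120 - (-52) = -68; sum of minors = 29.
det A = 15·((-8)·(-17) - (-4)·(-10)) - 13·((-4)·(-17) - (-4)·(-16)) + 16·((-4)·(-10) - (-8)·(-16)) = 15·96 - 13·4 + 16·(-88) = -20.
So p(s) = det(sI - A) = s^3 + 10s^2 + 29s + 20.
Rational-root test: any integer root divides 20. Testing small divisors, s = -1 works: p(-1) = -1 + 10 + (-29) + 20 = 0, so (s + 1) is a factor.
Dividing, p(s) = (s + 1)(s^2 + 9s + 20).
Factor s^2 + 9s + 20: two numbers with sum -9 and product 20 are -4 and -5, so s^2 + 9s + 20 = (s + 4)(s + 5).
Hence p(s) = (s + 1) (s + 4) (s + 5), with roots -5, -4, -1.
The eigenvalues -5, -4, -1 are distinct and real, so A is diagonalisable and x(t) = e^{At} x(0) = V diag(e^{λ_i t}) V^{-1} x(0), where the columns of V are the eigenvectors.
λ = -5: A - (-5)I = [[20, 13, 16], [-4, -3, -4], [-16, -10, -12]]. v must be orthogonal to every row; (row 1) × (row 2) = [-4, 16, -8], so take v_1 = [1, -4, 2]^T.
λ = -4: A - (-4)I = [[19, 13, 16], [-4, -4, -4], [-16, -10, -13]]. v must be orthogonal to every row; (row 1) × (row 2) = [12, 12, -24], so take v_2 = [-1, -1, 2]^T.
λ = -1: A - (-1)I = [[16, 13, 16], [-4, -7, -4], [-16, -10, -16]]. v must be orthogonal to every row; (row 1) × (row 2) = [60, 0, -60], so take v_3 = [-1, 0, 1]^T.
V = [v_1 v_2 v_3] = [[1, -1, -1], [-4, -1, 0], [2, 2, 1]] has det V = 1, so V^{-1} = adj(V)/det V = [[-1, -1, -1], [4, 3, 4], [-6, -4, -5]].
Modal coordinates z(0) = V^{-1} x(0): (-1)·(-2) + (-1)·2 + (-1)·2 = -2; 4·(-2) + 3·2 + 4·2 = 6; (-6)·(-2) + (-4)·2 + (-5)·2 = -6; so z(0) = [-2, 6, -6]^T.
x_3(t) = Σ_i (v_i)_3 · z_i(0) · e^{λ_i t} (row 3 of V times the modal terms).
x_3(1.5) = 2·(-2)·e^{-5·1.5} + 2·6·e^{-4·1.5} + 1·(-6)·e^{-1·1.5} = (-4)·0.000553 + 12·0.002479 + (-6)·0.223130 = -1.3112.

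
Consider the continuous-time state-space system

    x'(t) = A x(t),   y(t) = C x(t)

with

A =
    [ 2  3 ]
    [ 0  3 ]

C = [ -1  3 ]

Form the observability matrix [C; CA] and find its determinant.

CA = [[-2, 6]]
Observability matrix O = [C; CA] = [[-1, 3], [-2, 6]]
det(O) = (-1)·6 - 3·(-2) = -6 - (-6) = 0
Since det(O) = 0, rank(O) < 2 and the system is not completely observable.

0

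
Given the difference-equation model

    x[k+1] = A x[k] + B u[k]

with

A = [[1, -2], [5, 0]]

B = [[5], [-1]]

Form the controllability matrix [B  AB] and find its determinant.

132

AB = [[7], [25]]
Controllability matrix C = [B  AB] = [[5, 7], [-1, 25]]
det(C) = 5·25 - 7·(-1) = 125 - (-7) = 132
Since det(C) ≠ 0, rank(C) = 2 and the system is completely controllable.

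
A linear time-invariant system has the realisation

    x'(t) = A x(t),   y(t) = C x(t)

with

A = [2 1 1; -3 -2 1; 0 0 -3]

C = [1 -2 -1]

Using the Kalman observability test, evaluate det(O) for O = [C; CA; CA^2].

168

CA = [[8, 5, 2]]
CA^2 = [[1, -2, 7]]
Observability matrix O = [C; CA; CA^2] = [[1, -2, -1], [8, 5, 2], [1, -2, 7]]
Expanding along the first row, det(O) = 1·(5·7 - 2·(-2)) - (-2)·(8·7 - 2·1) + (-1)·(8·(-2) - 5·1) = 1·39 - (-2)·54 + (-1)·(-21) = 168
Since det(O) ≠ 0, rank(O) = 3 and the system is completely observable.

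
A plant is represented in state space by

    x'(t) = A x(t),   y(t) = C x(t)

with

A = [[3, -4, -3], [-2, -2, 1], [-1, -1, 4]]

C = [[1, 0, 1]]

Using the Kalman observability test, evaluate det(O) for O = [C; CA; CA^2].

111

CA = [[2, -5, 1]]
CA^2 = [[15, 1, -7]]
Observability matrix O = [C; CA; CA^2] = [[1, 0, 1], [2, -5, 1], [15, 1, -7]]
Expanding along the first row, det(O) = 1·((-5)·(-7) - 1·1) - 0·(2·(-7) - 1·15) + 1·(2·1 - (-5)·15) = 1·34 - 0·(-29) + 1·77 = 111
Since det(O) ≠ 0, rank(O) = 3 and the system is completely observable.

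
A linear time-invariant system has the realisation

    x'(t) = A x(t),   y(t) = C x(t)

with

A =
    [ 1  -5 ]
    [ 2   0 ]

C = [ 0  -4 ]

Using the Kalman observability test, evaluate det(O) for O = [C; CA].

-32

CA = [[-8, 0]]
Observability matrix O = [C; CA] = [[0, -4], [-8, 0]]
det(O) = 0·0 - (-4)·(-8) = 0 - 32 = -32
Since det(O) ≠ 0, rank(O) = 2 and the system is completely observable.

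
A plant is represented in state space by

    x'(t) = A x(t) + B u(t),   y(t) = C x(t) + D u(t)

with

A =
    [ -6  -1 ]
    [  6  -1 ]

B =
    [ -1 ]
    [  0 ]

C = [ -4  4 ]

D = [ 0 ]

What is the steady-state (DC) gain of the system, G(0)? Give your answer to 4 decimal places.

-1.6667

G(0) = C(-A)^{-1}B + D = -C A^{-1} B + D.
det A = 12, so A^{-1} = (1/12)·adj(A) = [[-1/12, 1/12], [-1/2, -1/2]]
A^{-1} B = [1/12, 1/2]^T
C A^{-1} B = 5/3
G(0) = D - C A^{-1} B = 0 - (5/3) = -5/3 ≈ -1.6667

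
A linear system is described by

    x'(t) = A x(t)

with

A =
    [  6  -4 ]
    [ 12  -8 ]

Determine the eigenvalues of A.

det(sI - A) = s^2 - (tr A)s + det A, with tr A = 6 + (-8) = -2 and det A = 6·(-8) - (-4)·12 = -48 - (-48) = 0.
So p(s) = det(sI - A) = s^2 + 2s.
Factor s^2 + 2s: two numbers with sum -2 and product 0 are 0 and -2, so s^2 + 2s = s(s + 2).
Hence p(s) = s (s + 2), with roots -2, 0.
At least one eigenvalue has non-negative real part, so the system is not asymptotically stable.

-2, 0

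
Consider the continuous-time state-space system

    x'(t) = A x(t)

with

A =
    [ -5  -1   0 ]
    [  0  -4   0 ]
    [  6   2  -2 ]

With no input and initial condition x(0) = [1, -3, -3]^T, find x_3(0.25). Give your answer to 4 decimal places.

det(sI - A) = s^3 - (tr A)s^2 + (M11 + M22 + M33)s - det A, where Mii is the 2×2 principal minor of A obtained by deleting row i and column i.
tr A = (-5) + (-4) + (-2) = -11; M11 = (-4)·(-2) - 0·2 = 8 - 0 = 8; M22 = (-5)·(-2) - 0·6 = 10 - 0 = 10; M33 = (-5)·(-4) - (-1)·0 = 20 - 0 = 20; sum of minors = 38.
det A = (-5)·((-4)·(-2) - 0·2) - (-1)·(0·(-2) - 0·6) + 0·(0·2 - (-4)·6) = (-5)·8 - (-1)·0 + 0·24 = -40.
So p(s) = det(sI - A) = s^3 + 11s^2 + 38s + 40.
Rational-root test: any integer root divides 40. Testing small divisors, s = -2 works: p(-2) = -8 + 44 + (-76) + 40 = 0, so (s + 2) is a factor.
Dividing, p(s) = (s + 2)(s^2 + 9s + 20).
Factor s^2 + 9s + 20: two numbers with sum -9 and product 20 are -4 and -5, so s^2 + 9s + 20 = (s + 4)(s + 5).
Hence p(s) = (s + 2) (s + 4) (s + 5), with roots -5, -4, -2.
The eigenvalues -5, -4, -2 are distinct and real, so A is diagonalisable and x(t) = e^{At} x(0) = V diag(e^{λ_i t}) V^{-1} x(0), where the columns of V are the eigenvectors.
λ = -5: A - (-5)I = [[0, -1, 0], [0, 1, 0], [6, 2, 3]]. v must be orthogonal to every row; (row 1) × (row 3) = [-3, 0, 6], so take v_1 = [1, 0, -2]^T.
λ = -4: A - (-4)I = [[-1, -1, 0], [0, 0, 0], [6, 2, 2]]. v must be orthogonal to every row; (row 1) × (row 3) = [-2, 2, 4], so take v_2 = [-1, 1, 2]^T.
λ = -2: A - (-2)I = [[-3, -1, 0], [0, -2, 0], [6, 2, 0]]. v must be orthogonal to every row; (row 1) × (row 2) = [0, 0, 6], so take v_3 = [0, 0, 1]^T.
V = [v_1 v_2 v_3] = [[1, -1, 0], [0, 1, 0], [-2, 2, 1]] has det V = 1, so V^{-1} = adj(V)/det V = [[1, 1, 0], [0, 1, 0], [2, 0, 1]].
Modal coordinates z(0) = V^{-1} x(0): 1·1 + 1·(-3) + 0·(-3) = -2; 0·1 + 1·(-3) + 0·(-3) = -3; 2·1 + 0·(-3) + 1·(-3) = -1; so z(0) = [-2, -3, -1]^T.
x_3(t) = Σ_i (v_i)_3 · z_i(0) · e^{λ_i t} (row 3 of V times the modal terms).
x_3(0.25) = (-2)·(-2)·e^{-5·0.25} + 2·(-3)·e^{-4·0.25} + 1·(-1)·e^{-2·0.25} = 4·0.286505 + (-6)·0.367879 + (-1)·0.606531 = -1.6678.

-1.6678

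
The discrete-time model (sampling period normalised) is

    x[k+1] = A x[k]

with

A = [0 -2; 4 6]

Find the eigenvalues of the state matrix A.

det(zI - A) = z^2 - (tr A)z + det A, with tr A = 0 + 6 = 6 and det A = 0·6 - (-2)·4 = 0 - (-8) = 8.
So p(z) = det(zI - A) = z^2 - 6z + 8.
Factor z^2 - 6z + 8: two numbers with sum 6 and product 8 are 4 and 2, so z^2 - 6z + 8 = (z - 4)(z - 2).
Hence p(z) = (z - 4) (z - 2), with roots 2, 4.

2, 4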